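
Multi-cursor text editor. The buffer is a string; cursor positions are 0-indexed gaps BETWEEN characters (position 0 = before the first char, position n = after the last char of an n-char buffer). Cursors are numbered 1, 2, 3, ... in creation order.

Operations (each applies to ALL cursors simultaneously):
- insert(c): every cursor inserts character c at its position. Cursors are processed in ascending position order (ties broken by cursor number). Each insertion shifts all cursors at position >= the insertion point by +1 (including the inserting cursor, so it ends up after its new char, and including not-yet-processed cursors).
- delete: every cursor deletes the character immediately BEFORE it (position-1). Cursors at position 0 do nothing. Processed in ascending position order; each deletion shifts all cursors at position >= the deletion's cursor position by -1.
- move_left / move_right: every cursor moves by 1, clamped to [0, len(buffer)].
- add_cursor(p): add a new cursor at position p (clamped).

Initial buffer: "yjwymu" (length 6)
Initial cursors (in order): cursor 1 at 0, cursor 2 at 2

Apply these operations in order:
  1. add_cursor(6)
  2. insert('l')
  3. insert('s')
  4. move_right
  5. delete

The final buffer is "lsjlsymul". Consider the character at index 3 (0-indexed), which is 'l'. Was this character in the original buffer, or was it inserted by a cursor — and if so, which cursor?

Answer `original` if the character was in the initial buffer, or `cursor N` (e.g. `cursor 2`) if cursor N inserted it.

After op 1 (add_cursor(6)): buffer="yjwymu" (len 6), cursors c1@0 c2@2 c3@6, authorship ......
After op 2 (insert('l')): buffer="lyjlwymul" (len 9), cursors c1@1 c2@4 c3@9, authorship 1..2....3
After op 3 (insert('s')): buffer="lsyjlswymuls" (len 12), cursors c1@2 c2@6 c3@12, authorship 11..22....33
After op 4 (move_right): buffer="lsyjlswymuls" (len 12), cursors c1@3 c2@7 c3@12, authorship 11..22....33
After op 5 (delete): buffer="lsjlsymul" (len 9), cursors c1@2 c2@5 c3@9, authorship 11.22...3
Authorship (.=original, N=cursor N): 1 1 . 2 2 . . . 3
Index 3: author = 2

Answer: cursor 2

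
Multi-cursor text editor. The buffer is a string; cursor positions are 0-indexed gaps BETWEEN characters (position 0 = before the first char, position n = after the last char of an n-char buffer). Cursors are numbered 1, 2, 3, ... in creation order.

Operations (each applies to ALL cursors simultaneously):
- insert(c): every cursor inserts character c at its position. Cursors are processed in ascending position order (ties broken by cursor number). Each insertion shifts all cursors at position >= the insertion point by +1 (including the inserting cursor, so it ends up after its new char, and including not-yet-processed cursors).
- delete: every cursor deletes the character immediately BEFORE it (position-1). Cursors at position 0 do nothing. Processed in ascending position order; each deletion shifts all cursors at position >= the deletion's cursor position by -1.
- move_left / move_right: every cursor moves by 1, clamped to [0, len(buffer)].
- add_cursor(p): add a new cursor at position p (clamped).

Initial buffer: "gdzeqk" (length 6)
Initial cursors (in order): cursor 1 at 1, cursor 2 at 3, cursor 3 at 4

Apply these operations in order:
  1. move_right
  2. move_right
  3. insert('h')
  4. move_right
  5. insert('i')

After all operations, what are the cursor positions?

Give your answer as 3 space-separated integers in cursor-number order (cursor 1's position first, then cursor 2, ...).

Answer: 6 10 12

Derivation:
After op 1 (move_right): buffer="gdzeqk" (len 6), cursors c1@2 c2@4 c3@5, authorship ......
After op 2 (move_right): buffer="gdzeqk" (len 6), cursors c1@3 c2@5 c3@6, authorship ......
After op 3 (insert('h')): buffer="gdzheqhkh" (len 9), cursors c1@4 c2@7 c3@9, authorship ...1..2.3
After op 4 (move_right): buffer="gdzheqhkh" (len 9), cursors c1@5 c2@8 c3@9, authorship ...1..2.3
After op 5 (insert('i')): buffer="gdzheiqhkihi" (len 12), cursors c1@6 c2@10 c3@12, authorship ...1.1.2.233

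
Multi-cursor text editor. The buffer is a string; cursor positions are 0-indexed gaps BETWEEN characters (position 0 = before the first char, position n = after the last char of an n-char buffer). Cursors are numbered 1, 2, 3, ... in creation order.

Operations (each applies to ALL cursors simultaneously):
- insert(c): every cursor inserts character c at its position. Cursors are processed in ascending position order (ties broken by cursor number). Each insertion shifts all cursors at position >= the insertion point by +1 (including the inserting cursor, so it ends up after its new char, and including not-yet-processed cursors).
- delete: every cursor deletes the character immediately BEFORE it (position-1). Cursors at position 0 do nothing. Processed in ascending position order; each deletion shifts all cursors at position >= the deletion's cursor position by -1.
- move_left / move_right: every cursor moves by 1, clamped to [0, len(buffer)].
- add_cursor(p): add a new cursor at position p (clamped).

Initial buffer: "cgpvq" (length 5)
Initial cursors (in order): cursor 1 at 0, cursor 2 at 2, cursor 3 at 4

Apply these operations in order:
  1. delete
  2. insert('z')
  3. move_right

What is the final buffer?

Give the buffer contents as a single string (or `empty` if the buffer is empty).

After op 1 (delete): buffer="cpq" (len 3), cursors c1@0 c2@1 c3@2, authorship ...
After op 2 (insert('z')): buffer="zczpzq" (len 6), cursors c1@1 c2@3 c3@5, authorship 1.2.3.
After op 3 (move_right): buffer="zczpzq" (len 6), cursors c1@2 c2@4 c3@6, authorship 1.2.3.

Answer: zczpzq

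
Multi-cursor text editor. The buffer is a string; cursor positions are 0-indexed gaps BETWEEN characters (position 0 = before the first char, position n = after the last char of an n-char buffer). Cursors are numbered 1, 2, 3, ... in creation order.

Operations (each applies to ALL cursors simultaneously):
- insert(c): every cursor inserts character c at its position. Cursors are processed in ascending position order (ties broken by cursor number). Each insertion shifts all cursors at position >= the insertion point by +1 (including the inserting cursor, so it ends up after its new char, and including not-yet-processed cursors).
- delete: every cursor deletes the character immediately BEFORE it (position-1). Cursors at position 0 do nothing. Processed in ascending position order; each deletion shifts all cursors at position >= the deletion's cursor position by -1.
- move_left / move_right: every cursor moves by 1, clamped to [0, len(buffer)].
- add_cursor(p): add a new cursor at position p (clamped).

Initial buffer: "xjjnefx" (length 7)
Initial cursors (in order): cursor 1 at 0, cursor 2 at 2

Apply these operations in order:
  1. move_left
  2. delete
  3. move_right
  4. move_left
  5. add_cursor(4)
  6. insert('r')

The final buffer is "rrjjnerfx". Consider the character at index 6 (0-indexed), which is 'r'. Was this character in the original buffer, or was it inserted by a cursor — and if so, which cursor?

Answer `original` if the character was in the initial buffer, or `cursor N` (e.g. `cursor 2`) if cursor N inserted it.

After op 1 (move_left): buffer="xjjnefx" (len 7), cursors c1@0 c2@1, authorship .......
After op 2 (delete): buffer="jjnefx" (len 6), cursors c1@0 c2@0, authorship ......
After op 3 (move_right): buffer="jjnefx" (len 6), cursors c1@1 c2@1, authorship ......
After op 4 (move_left): buffer="jjnefx" (len 6), cursors c1@0 c2@0, authorship ......
After op 5 (add_cursor(4)): buffer="jjnefx" (len 6), cursors c1@0 c2@0 c3@4, authorship ......
After op 6 (insert('r')): buffer="rrjjnerfx" (len 9), cursors c1@2 c2@2 c3@7, authorship 12....3..
Authorship (.=original, N=cursor N): 1 2 . . . . 3 . .
Index 6: author = 3

Answer: cursor 3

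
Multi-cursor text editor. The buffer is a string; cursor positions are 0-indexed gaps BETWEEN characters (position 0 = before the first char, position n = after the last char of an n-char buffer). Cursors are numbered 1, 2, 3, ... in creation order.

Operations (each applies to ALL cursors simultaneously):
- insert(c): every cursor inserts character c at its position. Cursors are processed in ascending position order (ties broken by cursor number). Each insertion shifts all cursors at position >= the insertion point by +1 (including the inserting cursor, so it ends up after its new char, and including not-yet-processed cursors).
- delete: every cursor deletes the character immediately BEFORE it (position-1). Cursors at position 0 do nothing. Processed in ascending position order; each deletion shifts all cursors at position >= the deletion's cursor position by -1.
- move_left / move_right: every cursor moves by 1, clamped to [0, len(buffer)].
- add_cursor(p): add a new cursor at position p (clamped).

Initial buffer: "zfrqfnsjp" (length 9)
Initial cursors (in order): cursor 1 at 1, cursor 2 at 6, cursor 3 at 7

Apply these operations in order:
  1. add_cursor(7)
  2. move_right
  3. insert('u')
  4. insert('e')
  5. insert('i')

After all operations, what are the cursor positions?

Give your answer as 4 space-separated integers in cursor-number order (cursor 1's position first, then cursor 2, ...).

After op 1 (add_cursor(7)): buffer="zfrqfnsjp" (len 9), cursors c1@1 c2@6 c3@7 c4@7, authorship .........
After op 2 (move_right): buffer="zfrqfnsjp" (len 9), cursors c1@2 c2@7 c3@8 c4@8, authorship .........
After op 3 (insert('u')): buffer="zfurqfnsujuup" (len 13), cursors c1@3 c2@9 c3@12 c4@12, authorship ..1.....2.34.
After op 4 (insert('e')): buffer="zfuerqfnsuejuueep" (len 17), cursors c1@4 c2@11 c3@16 c4@16, authorship ..11.....22.3434.
After op 5 (insert('i')): buffer="zfueirqfnsueijuueeiip" (len 21), cursors c1@5 c2@13 c3@20 c4@20, authorship ..111.....222.343434.

Answer: 5 13 20 20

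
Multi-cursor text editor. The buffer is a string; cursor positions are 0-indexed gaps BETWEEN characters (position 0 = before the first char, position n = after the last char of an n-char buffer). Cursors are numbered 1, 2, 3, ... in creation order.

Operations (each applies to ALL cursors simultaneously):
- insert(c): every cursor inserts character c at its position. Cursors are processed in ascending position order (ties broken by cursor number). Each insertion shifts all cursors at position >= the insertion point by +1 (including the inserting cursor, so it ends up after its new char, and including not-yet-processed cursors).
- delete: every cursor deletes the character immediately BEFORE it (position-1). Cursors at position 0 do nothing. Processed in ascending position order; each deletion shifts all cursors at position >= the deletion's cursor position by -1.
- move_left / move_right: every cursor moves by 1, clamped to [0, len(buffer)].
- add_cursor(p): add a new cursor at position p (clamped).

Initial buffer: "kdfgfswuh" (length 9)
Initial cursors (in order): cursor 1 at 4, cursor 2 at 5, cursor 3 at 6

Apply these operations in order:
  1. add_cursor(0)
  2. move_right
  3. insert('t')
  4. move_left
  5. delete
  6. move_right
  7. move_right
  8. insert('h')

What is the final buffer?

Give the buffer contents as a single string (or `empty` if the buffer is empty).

After op 1 (add_cursor(0)): buffer="kdfgfswuh" (len 9), cursors c4@0 c1@4 c2@5 c3@6, authorship .........
After op 2 (move_right): buffer="kdfgfswuh" (len 9), cursors c4@1 c1@5 c2@6 c3@7, authorship .........
After op 3 (insert('t')): buffer="ktdfgftstwtuh" (len 13), cursors c4@2 c1@7 c2@9 c3@11, authorship .4....1.2.3..
After op 4 (move_left): buffer="ktdfgftstwtuh" (len 13), cursors c4@1 c1@6 c2@8 c3@10, authorship .4....1.2.3..
After op 5 (delete): buffer="tdfgtttuh" (len 9), cursors c4@0 c1@4 c2@5 c3@6, authorship 4...123..
After op 6 (move_right): buffer="tdfgtttuh" (len 9), cursors c4@1 c1@5 c2@6 c3@7, authorship 4...123..
After op 7 (move_right): buffer="tdfgtttuh" (len 9), cursors c4@2 c1@6 c2@7 c3@8, authorship 4...123..
After op 8 (insert('h')): buffer="tdhfgtththuhh" (len 13), cursors c4@3 c1@8 c2@10 c3@12, authorship 4.4..12132.3.

Answer: tdhfgtththuhh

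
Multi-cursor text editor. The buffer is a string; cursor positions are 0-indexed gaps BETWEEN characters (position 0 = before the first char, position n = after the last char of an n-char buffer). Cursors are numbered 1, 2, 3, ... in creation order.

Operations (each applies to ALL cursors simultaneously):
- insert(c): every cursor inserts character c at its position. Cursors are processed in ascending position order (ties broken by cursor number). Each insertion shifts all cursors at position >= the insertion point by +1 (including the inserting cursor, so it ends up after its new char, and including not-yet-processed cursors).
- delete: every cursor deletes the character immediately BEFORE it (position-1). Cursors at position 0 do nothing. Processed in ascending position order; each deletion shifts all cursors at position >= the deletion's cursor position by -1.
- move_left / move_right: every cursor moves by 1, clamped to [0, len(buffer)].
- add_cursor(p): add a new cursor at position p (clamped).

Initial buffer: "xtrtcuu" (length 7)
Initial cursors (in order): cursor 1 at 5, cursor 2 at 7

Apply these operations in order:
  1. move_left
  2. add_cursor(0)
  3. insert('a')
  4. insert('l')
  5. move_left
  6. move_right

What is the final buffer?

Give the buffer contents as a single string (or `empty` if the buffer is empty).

Answer: alxtrtalcualu

Derivation:
After op 1 (move_left): buffer="xtrtcuu" (len 7), cursors c1@4 c2@6, authorship .......
After op 2 (add_cursor(0)): buffer="xtrtcuu" (len 7), cursors c3@0 c1@4 c2@6, authorship .......
After op 3 (insert('a')): buffer="axtrtacuau" (len 10), cursors c3@1 c1@6 c2@9, authorship 3....1..2.
After op 4 (insert('l')): buffer="alxtrtalcualu" (len 13), cursors c3@2 c1@8 c2@12, authorship 33....11..22.
After op 5 (move_left): buffer="alxtrtalcualu" (len 13), cursors c3@1 c1@7 c2@11, authorship 33....11..22.
After op 6 (move_right): buffer="alxtrtalcualu" (len 13), cursors c3@2 c1@8 c2@12, authorship 33....11..22.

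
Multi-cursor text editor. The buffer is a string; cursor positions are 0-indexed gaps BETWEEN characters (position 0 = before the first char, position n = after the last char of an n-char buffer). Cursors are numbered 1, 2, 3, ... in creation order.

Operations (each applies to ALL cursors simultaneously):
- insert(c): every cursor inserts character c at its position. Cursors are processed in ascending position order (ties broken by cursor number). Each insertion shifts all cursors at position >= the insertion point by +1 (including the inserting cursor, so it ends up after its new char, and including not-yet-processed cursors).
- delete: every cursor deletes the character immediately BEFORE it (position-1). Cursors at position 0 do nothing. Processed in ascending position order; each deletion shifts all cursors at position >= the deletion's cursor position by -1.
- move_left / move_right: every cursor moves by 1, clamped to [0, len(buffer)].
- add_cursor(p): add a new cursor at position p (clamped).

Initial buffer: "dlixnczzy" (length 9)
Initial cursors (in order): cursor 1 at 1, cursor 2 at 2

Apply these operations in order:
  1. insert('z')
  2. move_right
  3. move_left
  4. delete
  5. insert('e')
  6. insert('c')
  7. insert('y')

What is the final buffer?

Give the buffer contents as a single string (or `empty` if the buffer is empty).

Answer: decylecyixnczzy

Derivation:
After op 1 (insert('z')): buffer="dzlzixnczzy" (len 11), cursors c1@2 c2@4, authorship .1.2.......
After op 2 (move_right): buffer="dzlzixnczzy" (len 11), cursors c1@3 c2@5, authorship .1.2.......
After op 3 (move_left): buffer="dzlzixnczzy" (len 11), cursors c1@2 c2@4, authorship .1.2.......
After op 4 (delete): buffer="dlixnczzy" (len 9), cursors c1@1 c2@2, authorship .........
After op 5 (insert('e')): buffer="deleixnczzy" (len 11), cursors c1@2 c2@4, authorship .1.2.......
After op 6 (insert('c')): buffer="declecixnczzy" (len 13), cursors c1@3 c2@6, authorship .11.22.......
After op 7 (insert('y')): buffer="decylecyixnczzy" (len 15), cursors c1@4 c2@8, authorship .111.222.......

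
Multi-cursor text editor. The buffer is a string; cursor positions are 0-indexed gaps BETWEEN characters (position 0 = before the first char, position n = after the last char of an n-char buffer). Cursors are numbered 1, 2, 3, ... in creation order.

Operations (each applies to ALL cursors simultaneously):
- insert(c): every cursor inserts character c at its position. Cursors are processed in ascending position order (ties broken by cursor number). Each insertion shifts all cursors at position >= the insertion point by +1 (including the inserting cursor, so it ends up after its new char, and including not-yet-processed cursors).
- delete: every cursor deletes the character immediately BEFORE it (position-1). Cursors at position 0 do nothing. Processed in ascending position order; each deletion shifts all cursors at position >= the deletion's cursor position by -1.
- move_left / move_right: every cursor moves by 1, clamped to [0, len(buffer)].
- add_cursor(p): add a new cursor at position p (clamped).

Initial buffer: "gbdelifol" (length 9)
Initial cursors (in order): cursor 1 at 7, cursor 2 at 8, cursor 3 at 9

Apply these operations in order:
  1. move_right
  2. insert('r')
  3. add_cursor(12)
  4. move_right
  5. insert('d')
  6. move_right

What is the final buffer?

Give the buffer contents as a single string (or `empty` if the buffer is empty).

After op 1 (move_right): buffer="gbdelifol" (len 9), cursors c1@8 c2@9 c3@9, authorship .........
After op 2 (insert('r')): buffer="gbdeliforlrr" (len 12), cursors c1@9 c2@12 c3@12, authorship ........1.23
After op 3 (add_cursor(12)): buffer="gbdeliforlrr" (len 12), cursors c1@9 c2@12 c3@12 c4@12, authorship ........1.23
After op 4 (move_right): buffer="gbdeliforlrr" (len 12), cursors c1@10 c2@12 c3@12 c4@12, authorship ........1.23
After op 5 (insert('d')): buffer="gbdeliforldrrddd" (len 16), cursors c1@11 c2@16 c3@16 c4@16, authorship ........1.123234
After op 6 (move_right): buffer="gbdeliforldrrddd" (len 16), cursors c1@12 c2@16 c3@16 c4@16, authorship ........1.123234

Answer: gbdeliforldrrddd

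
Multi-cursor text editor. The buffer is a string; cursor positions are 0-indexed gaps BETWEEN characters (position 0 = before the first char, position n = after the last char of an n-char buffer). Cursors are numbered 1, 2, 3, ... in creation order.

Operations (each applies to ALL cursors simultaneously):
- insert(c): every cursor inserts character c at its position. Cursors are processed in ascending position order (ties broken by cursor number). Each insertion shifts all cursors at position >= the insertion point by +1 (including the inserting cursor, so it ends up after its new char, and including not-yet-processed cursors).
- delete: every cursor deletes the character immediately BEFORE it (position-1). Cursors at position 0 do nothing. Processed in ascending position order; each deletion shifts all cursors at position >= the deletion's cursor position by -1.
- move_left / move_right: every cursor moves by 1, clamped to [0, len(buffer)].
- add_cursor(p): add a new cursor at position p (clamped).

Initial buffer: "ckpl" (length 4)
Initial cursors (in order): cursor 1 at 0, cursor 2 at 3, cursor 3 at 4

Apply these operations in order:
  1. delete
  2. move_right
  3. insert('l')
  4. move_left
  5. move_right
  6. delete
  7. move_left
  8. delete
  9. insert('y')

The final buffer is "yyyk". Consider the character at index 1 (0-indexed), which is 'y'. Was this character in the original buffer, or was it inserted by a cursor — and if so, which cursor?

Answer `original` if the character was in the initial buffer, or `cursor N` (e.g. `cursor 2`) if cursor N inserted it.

After op 1 (delete): buffer="ck" (len 2), cursors c1@0 c2@2 c3@2, authorship ..
After op 2 (move_right): buffer="ck" (len 2), cursors c1@1 c2@2 c3@2, authorship ..
After op 3 (insert('l')): buffer="clkll" (len 5), cursors c1@2 c2@5 c3@5, authorship .1.23
After op 4 (move_left): buffer="clkll" (len 5), cursors c1@1 c2@4 c3@4, authorship .1.23
After op 5 (move_right): buffer="clkll" (len 5), cursors c1@2 c2@5 c3@5, authorship .1.23
After op 6 (delete): buffer="ck" (len 2), cursors c1@1 c2@2 c3@2, authorship ..
After op 7 (move_left): buffer="ck" (len 2), cursors c1@0 c2@1 c3@1, authorship ..
After op 8 (delete): buffer="k" (len 1), cursors c1@0 c2@0 c3@0, authorship .
After op 9 (insert('y')): buffer="yyyk" (len 4), cursors c1@3 c2@3 c3@3, authorship 123.
Authorship (.=original, N=cursor N): 1 2 3 .
Index 1: author = 2

Answer: cursor 2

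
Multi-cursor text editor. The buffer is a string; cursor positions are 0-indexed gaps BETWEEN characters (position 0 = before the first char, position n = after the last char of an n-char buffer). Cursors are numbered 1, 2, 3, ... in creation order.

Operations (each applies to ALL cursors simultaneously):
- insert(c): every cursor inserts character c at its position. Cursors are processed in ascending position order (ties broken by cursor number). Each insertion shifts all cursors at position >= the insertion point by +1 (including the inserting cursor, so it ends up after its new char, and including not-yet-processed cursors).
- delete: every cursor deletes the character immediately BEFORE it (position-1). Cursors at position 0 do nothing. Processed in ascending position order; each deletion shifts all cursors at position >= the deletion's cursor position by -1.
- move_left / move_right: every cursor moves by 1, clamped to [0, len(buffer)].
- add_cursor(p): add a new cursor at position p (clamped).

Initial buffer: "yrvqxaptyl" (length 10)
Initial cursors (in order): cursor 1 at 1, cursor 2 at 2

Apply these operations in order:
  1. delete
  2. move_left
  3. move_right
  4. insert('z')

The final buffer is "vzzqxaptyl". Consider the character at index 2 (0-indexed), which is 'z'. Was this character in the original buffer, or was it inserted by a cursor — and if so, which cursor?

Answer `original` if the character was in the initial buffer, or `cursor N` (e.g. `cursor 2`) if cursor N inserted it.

After op 1 (delete): buffer="vqxaptyl" (len 8), cursors c1@0 c2@0, authorship ........
After op 2 (move_left): buffer="vqxaptyl" (len 8), cursors c1@0 c2@0, authorship ........
After op 3 (move_right): buffer="vqxaptyl" (len 8), cursors c1@1 c2@1, authorship ........
After op 4 (insert('z')): buffer="vzzqxaptyl" (len 10), cursors c1@3 c2@3, authorship .12.......
Authorship (.=original, N=cursor N): . 1 2 . . . . . . .
Index 2: author = 2

Answer: cursor 2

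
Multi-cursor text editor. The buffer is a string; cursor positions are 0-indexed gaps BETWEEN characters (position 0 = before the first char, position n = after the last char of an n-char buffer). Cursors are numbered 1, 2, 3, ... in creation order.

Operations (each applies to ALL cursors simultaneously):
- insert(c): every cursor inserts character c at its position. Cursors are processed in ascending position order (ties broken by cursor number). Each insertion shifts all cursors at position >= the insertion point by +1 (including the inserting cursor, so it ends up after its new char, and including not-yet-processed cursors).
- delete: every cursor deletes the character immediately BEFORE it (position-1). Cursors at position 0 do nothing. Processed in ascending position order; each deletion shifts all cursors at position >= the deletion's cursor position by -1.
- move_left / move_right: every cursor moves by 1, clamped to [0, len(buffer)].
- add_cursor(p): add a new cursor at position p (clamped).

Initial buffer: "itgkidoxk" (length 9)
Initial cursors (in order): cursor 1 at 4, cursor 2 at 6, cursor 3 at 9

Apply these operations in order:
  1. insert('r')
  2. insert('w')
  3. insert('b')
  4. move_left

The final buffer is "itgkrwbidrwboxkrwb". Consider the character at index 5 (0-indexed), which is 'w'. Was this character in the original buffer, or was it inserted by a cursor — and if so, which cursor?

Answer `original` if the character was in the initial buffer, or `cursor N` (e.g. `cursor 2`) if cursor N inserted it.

After op 1 (insert('r')): buffer="itgkridroxkr" (len 12), cursors c1@5 c2@8 c3@12, authorship ....1..2...3
After op 2 (insert('w')): buffer="itgkrwidrwoxkrw" (len 15), cursors c1@6 c2@10 c3@15, authorship ....11..22...33
After op 3 (insert('b')): buffer="itgkrwbidrwboxkrwb" (len 18), cursors c1@7 c2@12 c3@18, authorship ....111..222...333
After op 4 (move_left): buffer="itgkrwbidrwboxkrwb" (len 18), cursors c1@6 c2@11 c3@17, authorship ....111..222...333
Authorship (.=original, N=cursor N): . . . . 1 1 1 . . 2 2 2 . . . 3 3 3
Index 5: author = 1

Answer: cursor 1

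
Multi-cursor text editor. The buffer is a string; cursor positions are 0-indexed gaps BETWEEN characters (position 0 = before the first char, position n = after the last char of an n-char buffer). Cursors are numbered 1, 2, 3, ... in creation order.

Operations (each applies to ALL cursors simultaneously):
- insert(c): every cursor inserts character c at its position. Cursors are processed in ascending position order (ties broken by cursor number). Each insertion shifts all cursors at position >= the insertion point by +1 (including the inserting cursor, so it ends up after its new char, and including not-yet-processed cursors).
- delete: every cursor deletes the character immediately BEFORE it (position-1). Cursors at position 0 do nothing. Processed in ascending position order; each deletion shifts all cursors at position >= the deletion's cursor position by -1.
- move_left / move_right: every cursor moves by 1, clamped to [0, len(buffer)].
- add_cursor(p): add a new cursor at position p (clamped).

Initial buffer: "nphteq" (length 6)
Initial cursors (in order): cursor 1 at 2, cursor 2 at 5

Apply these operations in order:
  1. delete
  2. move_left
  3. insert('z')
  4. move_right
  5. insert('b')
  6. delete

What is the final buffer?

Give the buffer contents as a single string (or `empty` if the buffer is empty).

After op 1 (delete): buffer="nhtq" (len 4), cursors c1@1 c2@3, authorship ....
After op 2 (move_left): buffer="nhtq" (len 4), cursors c1@0 c2@2, authorship ....
After op 3 (insert('z')): buffer="znhztq" (len 6), cursors c1@1 c2@4, authorship 1..2..
After op 4 (move_right): buffer="znhztq" (len 6), cursors c1@2 c2@5, authorship 1..2..
After op 5 (insert('b')): buffer="znbhztbq" (len 8), cursors c1@3 c2@7, authorship 1.1.2.2.
After op 6 (delete): buffer="znhztq" (len 6), cursors c1@2 c2@5, authorship 1..2..

Answer: znhztq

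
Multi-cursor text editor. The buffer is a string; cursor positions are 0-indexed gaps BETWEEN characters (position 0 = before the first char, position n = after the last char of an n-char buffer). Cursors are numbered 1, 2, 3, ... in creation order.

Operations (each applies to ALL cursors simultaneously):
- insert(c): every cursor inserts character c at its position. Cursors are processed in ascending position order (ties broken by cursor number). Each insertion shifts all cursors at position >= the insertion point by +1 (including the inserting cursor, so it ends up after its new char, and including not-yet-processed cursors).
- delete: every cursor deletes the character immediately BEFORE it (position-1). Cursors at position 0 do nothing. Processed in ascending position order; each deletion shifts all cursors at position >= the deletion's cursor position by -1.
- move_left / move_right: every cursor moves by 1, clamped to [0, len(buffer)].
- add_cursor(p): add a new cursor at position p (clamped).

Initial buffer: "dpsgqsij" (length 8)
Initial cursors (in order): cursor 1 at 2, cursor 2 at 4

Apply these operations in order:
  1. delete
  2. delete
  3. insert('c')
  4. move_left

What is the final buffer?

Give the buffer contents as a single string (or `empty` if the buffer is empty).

Answer: ccqsij

Derivation:
After op 1 (delete): buffer="dsqsij" (len 6), cursors c1@1 c2@2, authorship ......
After op 2 (delete): buffer="qsij" (len 4), cursors c1@0 c2@0, authorship ....
After op 3 (insert('c')): buffer="ccqsij" (len 6), cursors c1@2 c2@2, authorship 12....
After op 4 (move_left): buffer="ccqsij" (len 6), cursors c1@1 c2@1, authorship 12....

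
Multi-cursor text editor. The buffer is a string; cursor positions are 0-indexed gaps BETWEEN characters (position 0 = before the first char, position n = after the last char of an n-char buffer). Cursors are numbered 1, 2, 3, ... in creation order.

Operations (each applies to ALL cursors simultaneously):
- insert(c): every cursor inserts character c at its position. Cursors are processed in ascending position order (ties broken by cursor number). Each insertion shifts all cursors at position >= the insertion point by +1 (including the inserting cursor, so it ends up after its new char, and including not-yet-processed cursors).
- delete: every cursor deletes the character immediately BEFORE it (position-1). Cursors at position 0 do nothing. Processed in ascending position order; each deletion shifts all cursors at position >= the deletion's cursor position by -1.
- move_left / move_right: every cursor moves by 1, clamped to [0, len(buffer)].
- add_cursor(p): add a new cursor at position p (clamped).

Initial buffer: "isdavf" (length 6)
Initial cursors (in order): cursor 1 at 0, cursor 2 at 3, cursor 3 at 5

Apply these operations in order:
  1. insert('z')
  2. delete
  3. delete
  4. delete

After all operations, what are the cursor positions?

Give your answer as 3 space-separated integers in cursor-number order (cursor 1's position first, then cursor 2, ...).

After op 1 (insert('z')): buffer="zisdzavzf" (len 9), cursors c1@1 c2@5 c3@8, authorship 1...2..3.
After op 2 (delete): buffer="isdavf" (len 6), cursors c1@0 c2@3 c3@5, authorship ......
After op 3 (delete): buffer="isaf" (len 4), cursors c1@0 c2@2 c3@3, authorship ....
After op 4 (delete): buffer="if" (len 2), cursors c1@0 c2@1 c3@1, authorship ..

Answer: 0 1 1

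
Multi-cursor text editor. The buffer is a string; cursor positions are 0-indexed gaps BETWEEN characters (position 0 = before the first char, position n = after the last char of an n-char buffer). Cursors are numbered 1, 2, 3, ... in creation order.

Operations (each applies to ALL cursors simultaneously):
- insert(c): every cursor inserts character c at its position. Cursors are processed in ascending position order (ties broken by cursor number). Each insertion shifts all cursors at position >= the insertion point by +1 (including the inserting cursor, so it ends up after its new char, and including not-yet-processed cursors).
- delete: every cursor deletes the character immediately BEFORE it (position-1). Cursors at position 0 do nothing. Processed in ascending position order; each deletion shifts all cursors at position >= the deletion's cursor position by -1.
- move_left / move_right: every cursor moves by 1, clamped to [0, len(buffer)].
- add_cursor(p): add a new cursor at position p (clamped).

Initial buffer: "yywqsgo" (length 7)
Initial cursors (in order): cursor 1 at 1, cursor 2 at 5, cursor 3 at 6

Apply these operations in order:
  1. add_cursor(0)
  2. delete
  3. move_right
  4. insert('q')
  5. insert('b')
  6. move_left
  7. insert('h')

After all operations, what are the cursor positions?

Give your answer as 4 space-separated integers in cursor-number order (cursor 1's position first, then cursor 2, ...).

Answer: 6 15 15 6

Derivation:
After op 1 (add_cursor(0)): buffer="yywqsgo" (len 7), cursors c4@0 c1@1 c2@5 c3@6, authorship .......
After op 2 (delete): buffer="ywqo" (len 4), cursors c1@0 c4@0 c2@3 c3@3, authorship ....
After op 3 (move_right): buffer="ywqo" (len 4), cursors c1@1 c4@1 c2@4 c3@4, authorship ....
After op 4 (insert('q')): buffer="yqqwqoqq" (len 8), cursors c1@3 c4@3 c2@8 c3@8, authorship .14...23
After op 5 (insert('b')): buffer="yqqbbwqoqqbb" (len 12), cursors c1@5 c4@5 c2@12 c3@12, authorship .1414...2323
After op 6 (move_left): buffer="yqqbbwqoqqbb" (len 12), cursors c1@4 c4@4 c2@11 c3@11, authorship .1414...2323
After op 7 (insert('h')): buffer="yqqbhhbwqoqqbhhb" (len 16), cursors c1@6 c4@6 c2@15 c3@15, authorship .141144...232233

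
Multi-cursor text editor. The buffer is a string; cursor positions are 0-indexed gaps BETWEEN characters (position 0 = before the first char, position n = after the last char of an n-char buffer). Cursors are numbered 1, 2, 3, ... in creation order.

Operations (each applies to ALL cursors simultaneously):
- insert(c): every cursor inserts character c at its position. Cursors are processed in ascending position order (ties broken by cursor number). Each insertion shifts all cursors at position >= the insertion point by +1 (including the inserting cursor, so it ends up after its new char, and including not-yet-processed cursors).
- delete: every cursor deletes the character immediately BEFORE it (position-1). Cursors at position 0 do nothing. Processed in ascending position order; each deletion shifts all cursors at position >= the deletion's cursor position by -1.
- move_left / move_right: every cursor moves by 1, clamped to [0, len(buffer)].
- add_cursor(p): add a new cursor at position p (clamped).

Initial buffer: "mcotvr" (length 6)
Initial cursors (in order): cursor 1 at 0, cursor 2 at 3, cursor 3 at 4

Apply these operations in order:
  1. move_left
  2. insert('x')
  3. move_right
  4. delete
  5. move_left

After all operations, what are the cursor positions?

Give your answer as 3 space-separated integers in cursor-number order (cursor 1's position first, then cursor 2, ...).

After op 1 (move_left): buffer="mcotvr" (len 6), cursors c1@0 c2@2 c3@3, authorship ......
After op 2 (insert('x')): buffer="xmcxoxtvr" (len 9), cursors c1@1 c2@4 c3@6, authorship 1..2.3...
After op 3 (move_right): buffer="xmcxoxtvr" (len 9), cursors c1@2 c2@5 c3@7, authorship 1..2.3...
After op 4 (delete): buffer="xcxxvr" (len 6), cursors c1@1 c2@3 c3@4, authorship 1.23..
After op 5 (move_left): buffer="xcxxvr" (len 6), cursors c1@0 c2@2 c3@3, authorship 1.23..

Answer: 0 2 3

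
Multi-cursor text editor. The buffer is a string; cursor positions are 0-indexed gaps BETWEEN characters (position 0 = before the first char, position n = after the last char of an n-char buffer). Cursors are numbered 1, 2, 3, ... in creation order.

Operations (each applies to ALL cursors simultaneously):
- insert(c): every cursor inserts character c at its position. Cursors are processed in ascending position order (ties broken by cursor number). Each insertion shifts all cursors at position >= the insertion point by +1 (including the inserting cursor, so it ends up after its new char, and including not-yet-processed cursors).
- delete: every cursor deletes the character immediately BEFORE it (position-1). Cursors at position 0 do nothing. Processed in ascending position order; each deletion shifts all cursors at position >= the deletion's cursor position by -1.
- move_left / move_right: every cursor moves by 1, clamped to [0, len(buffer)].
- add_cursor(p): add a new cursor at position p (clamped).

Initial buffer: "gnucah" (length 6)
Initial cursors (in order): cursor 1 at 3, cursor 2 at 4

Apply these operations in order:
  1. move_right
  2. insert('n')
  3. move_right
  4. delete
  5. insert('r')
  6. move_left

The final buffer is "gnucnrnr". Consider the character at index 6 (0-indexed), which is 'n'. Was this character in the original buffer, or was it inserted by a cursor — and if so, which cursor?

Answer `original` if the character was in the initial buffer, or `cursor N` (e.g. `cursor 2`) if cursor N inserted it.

Answer: cursor 2

Derivation:
After op 1 (move_right): buffer="gnucah" (len 6), cursors c1@4 c2@5, authorship ......
After op 2 (insert('n')): buffer="gnucnanh" (len 8), cursors c1@5 c2@7, authorship ....1.2.
After op 3 (move_right): buffer="gnucnanh" (len 8), cursors c1@6 c2@8, authorship ....1.2.
After op 4 (delete): buffer="gnucnn" (len 6), cursors c1@5 c2@6, authorship ....12
After op 5 (insert('r')): buffer="gnucnrnr" (len 8), cursors c1@6 c2@8, authorship ....1122
After op 6 (move_left): buffer="gnucnrnr" (len 8), cursors c1@5 c2@7, authorship ....1122
Authorship (.=original, N=cursor N): . . . . 1 1 2 2
Index 6: author = 2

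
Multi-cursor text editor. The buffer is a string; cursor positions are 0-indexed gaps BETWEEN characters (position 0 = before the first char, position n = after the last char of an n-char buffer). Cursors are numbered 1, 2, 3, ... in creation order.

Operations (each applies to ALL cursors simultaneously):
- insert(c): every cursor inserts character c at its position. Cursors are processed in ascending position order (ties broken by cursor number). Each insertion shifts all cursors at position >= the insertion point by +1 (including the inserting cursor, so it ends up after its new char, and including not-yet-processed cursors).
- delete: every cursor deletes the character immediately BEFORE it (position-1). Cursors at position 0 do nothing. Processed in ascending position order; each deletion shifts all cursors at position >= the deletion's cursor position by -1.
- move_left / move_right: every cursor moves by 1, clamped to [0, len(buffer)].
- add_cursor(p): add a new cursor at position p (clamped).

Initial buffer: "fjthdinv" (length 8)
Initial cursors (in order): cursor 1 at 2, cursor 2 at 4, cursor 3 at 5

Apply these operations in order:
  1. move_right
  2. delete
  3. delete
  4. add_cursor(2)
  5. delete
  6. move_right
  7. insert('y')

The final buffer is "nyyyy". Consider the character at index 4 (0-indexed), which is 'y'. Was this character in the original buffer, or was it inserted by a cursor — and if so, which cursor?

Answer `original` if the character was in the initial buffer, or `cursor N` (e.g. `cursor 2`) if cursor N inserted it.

After op 1 (move_right): buffer="fjthdinv" (len 8), cursors c1@3 c2@5 c3@6, authorship ........
After op 2 (delete): buffer="fjhnv" (len 5), cursors c1@2 c2@3 c3@3, authorship .....
After op 3 (delete): buffer="nv" (len 2), cursors c1@0 c2@0 c3@0, authorship ..
After op 4 (add_cursor(2)): buffer="nv" (len 2), cursors c1@0 c2@0 c3@0 c4@2, authorship ..
After op 5 (delete): buffer="n" (len 1), cursors c1@0 c2@0 c3@0 c4@1, authorship .
After op 6 (move_right): buffer="n" (len 1), cursors c1@1 c2@1 c3@1 c4@1, authorship .
After op 7 (insert('y')): buffer="nyyyy" (len 5), cursors c1@5 c2@5 c3@5 c4@5, authorship .1234
Authorship (.=original, N=cursor N): . 1 2 3 4
Index 4: author = 4

Answer: cursor 4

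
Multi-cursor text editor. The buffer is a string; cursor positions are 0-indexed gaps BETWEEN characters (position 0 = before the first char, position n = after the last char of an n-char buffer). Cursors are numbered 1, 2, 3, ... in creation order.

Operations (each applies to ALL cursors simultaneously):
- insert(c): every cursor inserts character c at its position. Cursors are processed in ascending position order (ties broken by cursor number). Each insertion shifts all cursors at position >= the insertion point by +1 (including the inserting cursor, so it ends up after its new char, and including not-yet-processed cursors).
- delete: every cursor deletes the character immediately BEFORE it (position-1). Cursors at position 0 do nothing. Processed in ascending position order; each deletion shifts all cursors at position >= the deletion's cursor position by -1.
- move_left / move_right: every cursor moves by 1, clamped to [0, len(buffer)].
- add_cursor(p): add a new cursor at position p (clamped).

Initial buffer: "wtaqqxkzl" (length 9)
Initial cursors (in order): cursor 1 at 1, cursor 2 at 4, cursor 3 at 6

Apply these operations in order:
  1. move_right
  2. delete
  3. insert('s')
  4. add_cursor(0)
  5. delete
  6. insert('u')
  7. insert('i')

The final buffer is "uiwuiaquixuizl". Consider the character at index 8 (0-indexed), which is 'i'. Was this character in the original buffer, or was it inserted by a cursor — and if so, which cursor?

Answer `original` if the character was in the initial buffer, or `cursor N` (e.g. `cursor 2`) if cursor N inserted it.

Answer: cursor 2

Derivation:
After op 1 (move_right): buffer="wtaqqxkzl" (len 9), cursors c1@2 c2@5 c3@7, authorship .........
After op 2 (delete): buffer="waqxzl" (len 6), cursors c1@1 c2@3 c3@4, authorship ......
After op 3 (insert('s')): buffer="wsaqsxszl" (len 9), cursors c1@2 c2@5 c3@7, authorship .1..2.3..
After op 4 (add_cursor(0)): buffer="wsaqsxszl" (len 9), cursors c4@0 c1@2 c2@5 c3@7, authorship .1..2.3..
After op 5 (delete): buffer="waqxzl" (len 6), cursors c4@0 c1@1 c2@3 c3@4, authorship ......
After op 6 (insert('u')): buffer="uwuaquxuzl" (len 10), cursors c4@1 c1@3 c2@6 c3@8, authorship 4.1..2.3..
After op 7 (insert('i')): buffer="uiwuiaquixuizl" (len 14), cursors c4@2 c1@5 c2@9 c3@12, authorship 44.11..22.33..
Authorship (.=original, N=cursor N): 4 4 . 1 1 . . 2 2 . 3 3 . .
Index 8: author = 2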